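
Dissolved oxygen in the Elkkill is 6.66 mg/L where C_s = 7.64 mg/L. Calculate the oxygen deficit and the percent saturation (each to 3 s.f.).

D = C_s − C = 7.64 − 6.66 = 0.980 mg/L.
% saturation = 6.66/7.64 × 100 = 87.2 %.

D ≈ 0.980 mg/L; 87.2 % saturation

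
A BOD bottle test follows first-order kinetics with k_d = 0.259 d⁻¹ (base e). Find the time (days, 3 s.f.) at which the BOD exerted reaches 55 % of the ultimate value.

t ≈ 3.08 d

y/L₀ = 1 − e^(−k_d t) = 0.55 ⇒ e^(−k_d t) = 0.450
t = −ln(0.450) / 0.259 = 0.7985 / 0.259 = 3.083 d.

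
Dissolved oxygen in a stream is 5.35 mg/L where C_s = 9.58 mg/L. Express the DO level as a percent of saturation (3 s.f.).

55.8 % saturation

% saturation = C/C_s × 100 = 5.35/9.58 × 100 = 55.8 %.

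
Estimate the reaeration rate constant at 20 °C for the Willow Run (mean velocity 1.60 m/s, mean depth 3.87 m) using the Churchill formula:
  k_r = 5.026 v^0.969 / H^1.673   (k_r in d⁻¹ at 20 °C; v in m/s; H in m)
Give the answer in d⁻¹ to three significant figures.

k_r ≈ 0.824 d⁻¹

k_r = 5.026 × 1.60^0.969 / 3.87^1.673 = 5.026 × 1.577 / 9.621 = 0.8237 d⁻¹.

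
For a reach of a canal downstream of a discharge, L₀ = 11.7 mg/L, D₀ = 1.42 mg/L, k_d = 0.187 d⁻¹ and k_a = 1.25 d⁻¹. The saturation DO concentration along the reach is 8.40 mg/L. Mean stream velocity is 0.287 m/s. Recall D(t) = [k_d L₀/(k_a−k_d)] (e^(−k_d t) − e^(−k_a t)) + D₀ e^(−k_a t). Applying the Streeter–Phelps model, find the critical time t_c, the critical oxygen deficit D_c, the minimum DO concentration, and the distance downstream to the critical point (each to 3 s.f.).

t_c ≈ 0.686 d; D_c ≈ 1.54 mg/L; min DO ≈ 6.86 mg/L; x_c ≈ 17.0 km

t_c = [1/(k_a−k_d)] ln[(k_a/k_d)(1 − D₀(k_a−k_d)/(k_d L₀))]
= [1/(1.25−0.187)] ln[(1.25/0.187)(1 − 1.42×1.063/(0.187×11.7))]
= (1/1.063) ln[6.684 × 0.3101] = 0.9407 × ln(2.073) = 0.9407 × 0.7289 = 0.6857 d.
L(t_c) = L₀ e^(−k_d t_c) = 11.7 × 0.8797 = 10.29 mg/L, and at the critical point k_a D_c = k_d L, so D_c = (0.187/1.25) × 10.29 = 1.540 mg/L.
Minimum DO = C_s − D_c = 8.40 − 1.540 = 6.860 mg/L.
x_c = v t_c = 0.287 m/s × 0.6857 d × 86400 s/d = 17000 m ≈ 17.0 km.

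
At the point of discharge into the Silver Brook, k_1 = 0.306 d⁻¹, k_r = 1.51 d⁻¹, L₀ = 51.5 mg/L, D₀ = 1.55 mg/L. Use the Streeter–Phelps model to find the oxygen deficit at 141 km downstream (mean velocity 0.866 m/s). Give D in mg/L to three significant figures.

Travel time t = x/v = 141 km / (0.866 m/s) = 141000 m / 0.866 m/s = 162800 s = 1.884 d.
k_1 L₀/(k_r−k_1) = 0.306×51.5/(1.51−0.306) = 15.76/1.204 = 13.09 mg/L.
e^(−k_1 t) = e^(−0.306×1.884) = 0.5618; e^(−k_r t) = e^(−1.51×1.884) = 0.05810.
D = 13.09 × (0.5618 − 0.05810) + 1.55 × 0.05810 = 6.593 + 0.09006 = 6.683 mg/L.

D ≈ 6.68 mg/L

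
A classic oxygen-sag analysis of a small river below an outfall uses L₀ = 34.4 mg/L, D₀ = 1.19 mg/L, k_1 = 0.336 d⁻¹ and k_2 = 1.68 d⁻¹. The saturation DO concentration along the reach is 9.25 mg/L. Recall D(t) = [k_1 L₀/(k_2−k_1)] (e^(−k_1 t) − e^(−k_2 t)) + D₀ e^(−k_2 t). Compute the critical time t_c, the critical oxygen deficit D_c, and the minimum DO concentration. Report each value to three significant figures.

At the critical point dD/dt = 0, so k_1 L₀ e^(−k_1 t) = k_2 D. Substituting D(t) from the Streeter–Phelps equation and solving for t gives
t_c = ln[(k_2/k_1)(1 − D₀(k_2−k_1)/(k_1 L₀))] / (k_2−k_1).
Here k_2−k_1 = 1.344 d⁻¹ and 1 − D₀(k_2−k_1)/(k_1 L₀) = 1 − 1.19×1.344/(0.336×34.4) = 0.8616, so
t_c = ln(5.000 × 0.8616) / 1.344 = 1.461 / 1.344 = 1.087 d.
L(t_c) = L₀ e^(−k_1 t_c) = 34.4 × 0.6941 = 23.88 mg/L, and at the critical point k_2 D_c = k_1 L, so D_c = (0.336/1.68) × 23.88 = 4.775 mg/L.
Minimum DO = C_s − D_c = 9.25 − 4.775 = 4.475 mg/L.

t_c ≈ 1.09 d; D_c ≈ 4.78 mg/L; min DO ≈ 4.47 mg/L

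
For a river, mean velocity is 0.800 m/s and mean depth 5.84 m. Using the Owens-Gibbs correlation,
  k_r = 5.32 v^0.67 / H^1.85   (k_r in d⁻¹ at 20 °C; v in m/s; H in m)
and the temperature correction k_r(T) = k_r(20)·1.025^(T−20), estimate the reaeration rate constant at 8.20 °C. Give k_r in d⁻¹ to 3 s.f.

k_r(20) = 5.32 × 0.800^0.67 / 5.84^1.85 = 5.32 × 0.8611 / 26.17 = 0.1750 d⁻¹.
k_r(8.20) = 0.1750 × 1.025^(8.20−20) = 0.1750 × 0.7472 = 0.1308 d⁻¹.

k_r ≈ 0.131 d⁻¹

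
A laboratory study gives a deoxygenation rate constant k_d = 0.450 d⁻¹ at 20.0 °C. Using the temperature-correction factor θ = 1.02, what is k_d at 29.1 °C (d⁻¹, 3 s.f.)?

k_d(T₂) = k_d(T₁) · θ^(T₂−T₁) = 0.450 × 1.02^(29.1−20.0)
= 0.450 × 1.02^9.10 = 0.450 × 1.197 = 0.5389 d⁻¹.

k_d ≈ 0.539 d⁻¹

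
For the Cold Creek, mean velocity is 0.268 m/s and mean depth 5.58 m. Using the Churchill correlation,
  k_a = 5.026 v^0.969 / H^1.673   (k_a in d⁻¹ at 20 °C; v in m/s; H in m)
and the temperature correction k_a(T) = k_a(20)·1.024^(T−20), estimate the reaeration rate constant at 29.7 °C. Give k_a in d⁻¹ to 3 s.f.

k_a ≈ 0.0995 d⁻¹

k_a(20) = 5.026 × 0.268^0.969 / 5.58^1.673 = 5.026 × 0.2792 / 17.75 = 0.07906 d⁻¹.
k_a(29.7) = 0.07906 × 1.024^(29.7−20) = 0.07906 × 1.259 = 0.09951 d⁻¹.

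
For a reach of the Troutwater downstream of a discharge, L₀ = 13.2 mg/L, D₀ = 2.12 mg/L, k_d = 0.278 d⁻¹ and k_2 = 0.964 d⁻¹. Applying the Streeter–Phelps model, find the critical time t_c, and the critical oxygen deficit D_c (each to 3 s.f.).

t_c = [1/(k_2−k_d)] ln[(k_2/k_d)(1 − D₀(k_2−k_d)/(k_d L₀))]
= [1/(0.964−0.278)] ln[(0.964/0.278)(1 − 2.12×0.6860/(0.278×13.2))]
= (1/0.6860) ln[3.468 × 0.6037] = 1.458 × ln(2.093) = 1.458 × 0.7388 = 1.077 d.
L(t_c) = L₀ e^(−k_d t_c) = 13.2 × 0.7413 = 9.785 mg/L, and at the critical point k_2 D_c = k_d L, so D_c = (0.278/0.964) × 9.785 = 2.822 mg/L.

t_c ≈ 1.08 d; D_c ≈ 2.82 mg/L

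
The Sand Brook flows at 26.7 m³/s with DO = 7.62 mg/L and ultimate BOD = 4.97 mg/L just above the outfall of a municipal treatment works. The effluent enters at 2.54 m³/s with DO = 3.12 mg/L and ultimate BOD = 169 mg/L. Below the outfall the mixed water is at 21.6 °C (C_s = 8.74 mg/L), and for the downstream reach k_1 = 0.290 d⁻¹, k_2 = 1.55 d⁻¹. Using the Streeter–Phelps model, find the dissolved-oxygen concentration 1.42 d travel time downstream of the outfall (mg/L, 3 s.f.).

Mixed DO = (26.7×7.62 + 2.54×3.12)/(26.7+2.54) = 211.4/29.24 = 7.229 mg/L.
Mixed L₀ = (26.7×4.97 + 2.54×169)/(29.24) = 562.0/29.24 = 19.22 mg/L.
Initial deficit D₀ = C_s − DO₀ = 8.74 − 7.229 = 1.511 mg/L.
D(1.42) = [0.290×19.22/(1.55−0.290)](e^(−0.290×1.42) − e^(−1.55×1.42)) + 1.511 e^(−1.55×1.42)
= 4.423 × (0.6625 − 0.1107) + 1.511 × 0.1107 = 2.608 mg/L.
DO = 8.74 − 2.608 = 6.132 mg/L.

DO ≈ 6.13 mg/L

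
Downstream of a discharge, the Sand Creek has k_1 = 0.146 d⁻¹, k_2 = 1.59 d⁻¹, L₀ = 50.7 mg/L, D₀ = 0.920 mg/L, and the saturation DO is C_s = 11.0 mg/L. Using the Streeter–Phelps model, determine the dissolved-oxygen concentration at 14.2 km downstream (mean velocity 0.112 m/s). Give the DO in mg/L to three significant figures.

DO ≈ 7.27 mg/L

Travel time t = x/v = 14.2 km / (0.112 m/s) = 14200 m / 0.112 m/s = 126800 s = 1.467 d.
k_1 L₀/(k_2−k_1) = 0.146×50.7/(1.59−0.146) = 7.402/1.444 = 5.126 mg/L.
e^(−k_1 t) = e^(−0.146×1.467) = 0.8072; e^(−k_2 t) = e^(−1.59×1.467) = 0.09698.
D = 5.126 × (0.8072 − 0.09698) + 0.920 × 0.09698 = 3.640 + 0.08923 = 3.730 mg/L.
DO = C_s − D = 11.0 − 3.730 = 7.270 mg/L.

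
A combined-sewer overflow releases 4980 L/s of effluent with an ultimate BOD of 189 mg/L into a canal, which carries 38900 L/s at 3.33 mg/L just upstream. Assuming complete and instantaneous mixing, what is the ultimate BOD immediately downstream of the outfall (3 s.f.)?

Flow-weighted mixing: C = (Q_r C_r + Q_w C_w)/(Q_r + Q_w)
= (38900×3.33 + 4980×189)/(38900 + 4980) = 1.071×10^6/43880 = 24.40 mg/L.

24.4 mg/L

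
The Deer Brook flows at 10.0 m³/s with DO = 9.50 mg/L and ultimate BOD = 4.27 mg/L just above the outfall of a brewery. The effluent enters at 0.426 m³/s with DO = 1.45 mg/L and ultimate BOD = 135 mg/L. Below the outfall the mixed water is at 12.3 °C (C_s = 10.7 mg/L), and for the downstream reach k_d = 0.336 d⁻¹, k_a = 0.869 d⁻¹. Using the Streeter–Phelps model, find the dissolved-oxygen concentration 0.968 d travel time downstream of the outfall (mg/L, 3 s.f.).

Mixed DO = (10.0×9.50 + 0.426×1.45)/(10.0+0.426) = 95.62/10.43 = 9.171 mg/L.
Mixed L₀ = (10.0×4.27 + 0.426×135)/(10.43) = 100.2/10.43 = 9.612 mg/L.
Initial deficit D₀ = C_s − DO₀ = 10.7 − 9.171 = 1.529 mg/L.
D(0.968) = [0.336×9.612/(0.869−0.336)](e^(−0.336×0.968) − e^(−0.869×0.968)) + 1.529 e^(−0.869×0.968)
= 6.059 × (0.7223 − 0.4312) + 1.529 × 0.4312 = 2.423 mg/L.
DO = 10.7 − 2.423 = 8.277 mg/L.

DO ≈ 8.28 mg/L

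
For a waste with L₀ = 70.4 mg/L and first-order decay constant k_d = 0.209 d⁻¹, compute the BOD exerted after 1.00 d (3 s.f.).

y_t = L₀(1 − e^(−k_d t)) = 70.4 × (1 − e^(−0.209×1.00))
= 70.4 × (1 − 0.8114) = 70.4 × 0.1886 = 13.28 mg/L.

y ≈ 13.3 mg/L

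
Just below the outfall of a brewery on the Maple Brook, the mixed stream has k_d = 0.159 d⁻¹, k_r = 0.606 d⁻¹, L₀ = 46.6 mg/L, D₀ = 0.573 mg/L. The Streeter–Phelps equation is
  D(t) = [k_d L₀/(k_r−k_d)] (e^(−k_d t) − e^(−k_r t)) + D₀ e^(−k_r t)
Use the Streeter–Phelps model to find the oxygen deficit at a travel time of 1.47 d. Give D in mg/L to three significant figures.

D ≈ 6.55 mg/L

k_d L₀/(k_r−k_d) = 0.159×46.6/(0.606−0.159) = 7.409/0.4470 = 16.58 mg/L.
e^(−k_d t) = e^(−0.159×1.470) = 0.7916; e^(−k_r t) = e^(−0.606×1.470) = 0.4103.
D = 16.58 × (0.7916 − 0.4103) + 0.573 × 0.4103 = 6.320 + 0.2351 = 6.555 mg/L.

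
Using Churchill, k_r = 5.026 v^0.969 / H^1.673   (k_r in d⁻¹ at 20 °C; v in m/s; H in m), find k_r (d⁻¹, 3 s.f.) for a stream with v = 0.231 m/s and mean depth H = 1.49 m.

k_r = 5.026 × 0.231^0.969 / 1.49^1.673 = 5.026 × 0.2417 / 1.949 = 0.6235 d⁻¹.

k_r ≈ 0.623 d⁻¹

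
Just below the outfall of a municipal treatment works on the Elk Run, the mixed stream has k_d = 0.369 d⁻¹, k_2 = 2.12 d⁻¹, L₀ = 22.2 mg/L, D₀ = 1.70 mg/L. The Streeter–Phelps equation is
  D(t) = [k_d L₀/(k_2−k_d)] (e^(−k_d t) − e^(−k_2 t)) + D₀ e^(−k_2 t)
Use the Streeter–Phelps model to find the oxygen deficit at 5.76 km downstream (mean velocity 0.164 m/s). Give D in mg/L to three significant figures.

D ≈ 2.77 mg/L

Travel time t = x/v = 5.76 km / (0.164 m/s) = 5760 m / 0.164 m/s = 35120 s = 0.4065 d.
k_d L₀/(k_2−k_d) = 0.369×22.2/(2.12−0.369) = 8.192/1.751 = 4.678 mg/L.
e^(−k_d t) = e^(−0.369×0.4065) = 0.8607; e^(−k_2 t) = e^(−2.12×0.4065) = 0.4224.
D = 4.678 × (0.8607 − 0.4224) + 1.70 × 0.4224 = 2.051 + 0.7181 = 2.769 mg/L.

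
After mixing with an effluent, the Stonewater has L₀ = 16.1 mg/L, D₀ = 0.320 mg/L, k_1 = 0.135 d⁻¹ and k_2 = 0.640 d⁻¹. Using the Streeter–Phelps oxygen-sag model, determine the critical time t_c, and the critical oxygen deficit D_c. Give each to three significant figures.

t_c ≈ 2.93 d; D_c ≈ 2.29 mg/L

At the critical point dD/dt = 0, so k_1 L₀ e^(−k_1 t) = k_2 D. Substituting D(t) from the Streeter–Phelps equation and solving for t gives
t_c = ln[(k_2/k_1)(1 − D₀(k_2−k_1)/(k_1 L₀))] / (k_2−k_1).
Here k_2−k_1 = 0.5050 d⁻¹ and 1 − D₀(k_2−k_1)/(k_1 L₀) = 1 − 0.320×0.5050/(0.135×16.1) = 0.9256, so
t_c = ln(4.741 × 0.9256) / 0.5050 = 1.479 / 0.5050 = 2.929 d.
L(t_c) = L₀ e^(−k_1 t_c) = 16.1 × 0.6734 = 10.84 mg/L, and at the critical point k_2 D_c = k_1 L, so D_c = (0.135/0.640) × 10.84 = 2.287 mg/L.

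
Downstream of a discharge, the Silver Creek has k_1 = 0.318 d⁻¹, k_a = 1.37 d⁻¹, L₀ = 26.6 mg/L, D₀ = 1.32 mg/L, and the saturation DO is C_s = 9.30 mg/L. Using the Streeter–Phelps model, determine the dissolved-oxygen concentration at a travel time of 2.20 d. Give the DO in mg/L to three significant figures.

DO ≈ 5.64 mg/L

k_1 L₀/(k_a−k_1) = 0.318×26.6/(1.37−0.318) = 8.459/1.052 = 8.041 mg/L.
e^(−k_1 t) = e^(−0.318×2.200) = 0.4968; e^(−k_a t) = e^(−1.37×2.200) = 0.04909.
D = 8.041 × (0.4968 − 0.04909) + 1.32 × 0.04909 = 3.600 + 0.06481 = 3.665 mg/L.
DO = C_s − D = 9.30 − 3.665 = 5.635 mg/L.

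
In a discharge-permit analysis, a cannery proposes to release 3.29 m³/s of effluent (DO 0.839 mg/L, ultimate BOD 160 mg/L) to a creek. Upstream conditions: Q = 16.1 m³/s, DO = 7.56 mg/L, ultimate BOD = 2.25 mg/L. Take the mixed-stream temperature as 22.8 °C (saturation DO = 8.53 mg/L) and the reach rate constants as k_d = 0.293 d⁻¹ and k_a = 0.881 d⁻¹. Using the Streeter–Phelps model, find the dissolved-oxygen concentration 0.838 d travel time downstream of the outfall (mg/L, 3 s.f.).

DO ≈ 3.12 mg/L

Mixed DO = (16.1×7.56 + 3.29×0.839)/(16.1+3.29) = 124.5/19.39 = 6.420 mg/L.
Mixed L₀ = (16.1×2.25 + 3.29×160)/(19.39) = 562.6/19.39 = 29.02 mg/L.
Initial deficit D₀ = C_s − DO₀ = 8.53 − 6.420 = 2.110 mg/L.
D(0.838) = [0.293×29.02/(0.881−0.293)](e^(−0.293×0.838) − e^(−0.881×0.838)) + 2.110 e^(−0.881×0.838)
= 14.46 × (0.7823 − 0.4779) + 2.110 × 0.4779 = 5.409 mg/L.
DO = 8.53 − 5.409 = 3.121 mg/L.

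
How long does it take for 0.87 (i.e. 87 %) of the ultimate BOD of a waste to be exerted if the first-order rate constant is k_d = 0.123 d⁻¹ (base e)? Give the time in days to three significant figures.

t ≈ 16.6 d

y/L₀ = 1 − e^(−k_d t) = 0.87 ⇒ e^(−k_d t) = 0.130
t = −ln(0.130) / 0.123 = 2.040 / 0.123 = 16.59 d.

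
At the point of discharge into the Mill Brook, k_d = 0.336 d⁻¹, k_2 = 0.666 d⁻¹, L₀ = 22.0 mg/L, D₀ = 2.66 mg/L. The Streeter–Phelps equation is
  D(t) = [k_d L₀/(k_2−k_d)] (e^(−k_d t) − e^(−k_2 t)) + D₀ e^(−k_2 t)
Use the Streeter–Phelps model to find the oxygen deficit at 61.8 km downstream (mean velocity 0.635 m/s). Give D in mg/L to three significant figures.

Travel time t = x/v = 61.8 km / (0.635 m/s) = 61800 m / 0.635 m/s = 97320 s = 1.126 d.
k_d L₀/(k_2−k_d) = 0.336×22.0/(0.666−0.336) = 7.392/0.3300 = 22.40 mg/L.
e^(−k_d t) = e^(−0.336×1.126) = 0.6849; e^(−k_2 t) = e^(−0.666×1.126) = 0.4723.
D = 22.40 × (0.6849 − 0.4723) + 2.66 × 0.4723 = 4.763 + 1.256 = 6.019 mg/L.

D ≈ 6.02 mg/L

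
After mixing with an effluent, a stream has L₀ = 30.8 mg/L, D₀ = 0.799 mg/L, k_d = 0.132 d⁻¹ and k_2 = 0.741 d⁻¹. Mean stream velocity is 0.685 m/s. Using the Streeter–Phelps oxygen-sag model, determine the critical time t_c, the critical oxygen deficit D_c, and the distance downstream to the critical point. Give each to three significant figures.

t_c ≈ 2.62 d; D_c ≈ 3.88 mg/L; x_c ≈ 155 km

With k_2/k_d = 5.614 and 1 − D₀(k_2−k_d)/(k_d L₀) = 0.8803,
t_c = ln(5.614 × 0.8803) / (0.741 − 0.132) = ln(4.942) / 0.6090 = 1.598/0.6090 = 2.624 d.
D_c = (k_d/k_2) L₀ e^(−k_d t_c) = (0.132/0.741) × 30.8 × e^(−0.132×2.624) = 0.1781 × 30.8 × 0.7073 = 3.881 mg/L.
x_c = v t_c = 0.685 m/s × 2.624 d × 86400 s/d = 155300 m ≈ 155 km.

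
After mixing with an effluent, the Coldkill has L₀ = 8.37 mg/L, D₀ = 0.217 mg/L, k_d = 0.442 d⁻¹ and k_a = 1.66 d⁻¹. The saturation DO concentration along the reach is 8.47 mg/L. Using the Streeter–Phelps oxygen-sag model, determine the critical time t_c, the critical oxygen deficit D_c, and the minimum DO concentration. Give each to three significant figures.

t_c ≈ 1.03 d; D_c ≈ 1.42 mg/L; min DO ≈ 7.05 mg/L

At the critical point dD/dt = 0, so k_d L₀ e^(−k_d t) = k_a D. Substituting D(t) from the Streeter–Phelps equation and solving for t gives
t_c = ln[(k_a/k_d)(1 − D₀(k_a−k_d)/(k_d L₀))] / (k_a−k_d).
Here k_a−k_d = 1.218 d⁻¹ and 1 − D₀(k_a−k_d)/(k_d L₀) = 1 − 0.217×1.218/(0.442×8.37) = 0.9286, so
t_c = ln(3.756 × 0.9286) / 1.218 = 1.249 / 1.218 = 1.026 d.
D_c = (k_d/k_a) L₀ e^(−k_d t_c) = (0.442/1.66) × 8.37 × e^(−0.442×1.026) = 0.2663 × 8.37 × 0.6355 = 1.416 mg/L.
Minimum DO = C_s − D_c = 8.47 − 1.416 = 7.054 mg/L.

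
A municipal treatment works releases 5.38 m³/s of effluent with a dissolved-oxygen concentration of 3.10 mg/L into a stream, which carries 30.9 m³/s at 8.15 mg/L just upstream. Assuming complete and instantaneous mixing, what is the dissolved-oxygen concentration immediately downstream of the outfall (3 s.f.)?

7.40 mg/L

Flow-weighted mixing: C = (Q_r C_r + Q_w C_w)/(Q_r + Q_w)
= (30.9×8.15 + 5.38×3.10)/(30.9 + 5.38) = 268.5/36.28 = 7.401 mg/L.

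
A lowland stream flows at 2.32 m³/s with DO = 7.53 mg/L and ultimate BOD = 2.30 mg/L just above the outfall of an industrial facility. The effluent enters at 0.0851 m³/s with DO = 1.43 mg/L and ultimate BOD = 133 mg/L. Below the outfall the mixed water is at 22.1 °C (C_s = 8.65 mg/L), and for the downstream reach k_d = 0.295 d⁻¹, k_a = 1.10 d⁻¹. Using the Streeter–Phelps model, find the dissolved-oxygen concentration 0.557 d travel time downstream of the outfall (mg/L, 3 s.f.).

DO ≈ 7.15 mg/L

Mixed DO = (2.32×7.53 + 0.0851×1.43)/(2.32+0.0851) = 17.59/2.405 = 7.314 mg/L.
Mixed L₀ = (2.32×2.30 + 0.0851×133)/(2.405) = 16.65/2.405 = 6.925 mg/L.
Initial deficit D₀ = C_s − DO₀ = 8.65 − 7.314 = 1.336 mg/L.
D(0.557) = [0.295×6.925/(1.10−0.295)](e^(−0.295×0.557) − e^(−1.10×0.557)) + 1.336 e^(−1.10×0.557)
= 2.538 × (0.8485 − 0.5419) + 1.336 × 0.5419 = 1.502 mg/L.
DO = 8.65 − 1.502 = 7.148 mg/L.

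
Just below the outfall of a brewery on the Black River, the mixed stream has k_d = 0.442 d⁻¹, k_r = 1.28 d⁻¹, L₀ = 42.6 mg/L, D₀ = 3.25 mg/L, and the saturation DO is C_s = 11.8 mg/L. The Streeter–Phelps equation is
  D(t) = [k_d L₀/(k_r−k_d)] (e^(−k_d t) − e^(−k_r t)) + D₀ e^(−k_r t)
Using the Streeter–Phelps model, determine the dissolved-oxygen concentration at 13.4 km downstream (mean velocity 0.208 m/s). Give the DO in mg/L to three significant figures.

Travel time t = x/v = 13.4 km / (0.208 m/s) = 13400 m / 0.208 m/s = 64420 s = 0.7456 d.
k_d L₀/(k_r−k_d) = 0.442×42.6/(1.28−0.442) = 18.83/0.8380 = 22.47 mg/L.
e^(−k_d t) = e^(−0.442×0.7456) = 0.7192; e^(−k_r t) = e^(−1.28×0.7456) = 0.3850.
D = 22.47 × (0.7192 − 0.3850) + 3.25 × 0.3850 = 7.509 + 1.251 = 8.760 mg/L.
DO = C_s − D = 11.8 − 8.760 = 3.040 mg/L.

DO ≈ 3.04 mg/L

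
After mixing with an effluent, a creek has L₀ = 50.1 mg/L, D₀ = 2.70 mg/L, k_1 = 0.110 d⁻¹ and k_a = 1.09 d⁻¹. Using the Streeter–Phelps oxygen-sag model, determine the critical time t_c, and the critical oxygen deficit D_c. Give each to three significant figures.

With k_a/k_1 = 9.909 and 1 − D₀(k_a−k_1)/(k_1 L₀) = 0.5199,
t_c = ln(9.909 × 0.5199) / (1.09 − 0.110) = ln(5.151) / 0.9800 = 1.639/0.9800 = 1.673 d.
D_c = (k_1/k_a) L₀ e^(−k_1 t_c) = (0.110/1.09) × 50.1 × e^(−0.110×1.673) = 0.1009 × 50.1 × 0.8319 = 4.206 mg/L.

t_c ≈ 1.67 d; D_c ≈ 4.21 mg/L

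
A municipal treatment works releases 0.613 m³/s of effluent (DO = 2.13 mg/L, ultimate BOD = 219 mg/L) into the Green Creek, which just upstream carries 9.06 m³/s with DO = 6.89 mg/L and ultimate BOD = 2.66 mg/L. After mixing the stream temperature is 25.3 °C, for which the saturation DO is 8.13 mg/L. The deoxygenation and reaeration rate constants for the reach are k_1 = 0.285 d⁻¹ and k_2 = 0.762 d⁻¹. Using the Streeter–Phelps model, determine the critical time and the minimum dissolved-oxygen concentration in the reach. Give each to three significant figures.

Mixed DO = (9.06×6.89 + 0.613×2.13)/(9.06+0.613) = 63.73/9.673 = 6.588 mg/L.
Mixed L₀ = (9.06×2.66 + 0.613×219)/(9.673) = 158.3/9.673 = 16.37 mg/L.
Initial deficit D₀ = C_s − DO₀ = 8.13 − 6.588 = 1.542 mg/L.
t_c = (1/0.4770) ln[(0.762/0.285)(1 − 1.542×0.4770/(0.285×16.37))] = 2.096 × ln(2.252) = 1.702 d.
D_c = (0.285/0.762) × 16.37 × e^(−0.285×1.702) = 0.3740 × 16.37 × 0.6156 = 3.769 mg/L.
Minimum DO = 8.13 − 3.769 = 4.361 mg/L.

t_c ≈ 1.70 d; minimum DO ≈ 4.36 mg/L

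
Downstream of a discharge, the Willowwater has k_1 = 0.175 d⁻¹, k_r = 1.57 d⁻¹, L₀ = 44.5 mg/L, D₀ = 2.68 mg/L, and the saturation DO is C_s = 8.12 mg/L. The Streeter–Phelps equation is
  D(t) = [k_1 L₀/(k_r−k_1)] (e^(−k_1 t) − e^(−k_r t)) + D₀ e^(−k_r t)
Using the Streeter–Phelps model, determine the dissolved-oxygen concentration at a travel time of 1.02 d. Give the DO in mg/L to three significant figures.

k_1 L₀/(k_r−k_1) = 0.175×44.5/(1.57−0.175) = 7.787/1.395 = 5.582 mg/L.
e^(−k_1 t) = e^(−0.175×1.020) = 0.8365; e^(−k_r t) = e^(−1.57×1.020) = 0.2016.
D = 5.582 × (0.8365 − 0.2016) + 2.68 × 0.2016 = 3.544 + 0.5403 = 4.085 mg/L.
DO = C_s − D = 8.12 − 4.085 = 4.035 mg/L.

DO ≈ 4.04 mg/L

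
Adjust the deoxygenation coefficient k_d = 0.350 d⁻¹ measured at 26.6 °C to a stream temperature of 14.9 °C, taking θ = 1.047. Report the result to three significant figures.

k_d ≈ 0.204 d⁻¹

k_d(T₂) = k_d(T₁) · θ^(T₂−T₁) = 0.350 × 1.047^(14.9−26.6)
= 0.350 × 1.047^-11.7 = 0.350 × 0.5843 = 0.2045 d⁻¹.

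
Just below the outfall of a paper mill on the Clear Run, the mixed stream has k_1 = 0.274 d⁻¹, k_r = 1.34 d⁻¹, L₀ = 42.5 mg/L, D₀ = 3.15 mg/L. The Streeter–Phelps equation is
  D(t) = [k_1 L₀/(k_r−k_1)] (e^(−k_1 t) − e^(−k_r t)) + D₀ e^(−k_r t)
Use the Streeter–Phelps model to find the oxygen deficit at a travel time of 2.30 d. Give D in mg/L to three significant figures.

D ≈ 5.46 mg/L

k_1 L₀/(k_r−k_1) = 0.274×42.5/(1.34−0.274) = 11.65/1.066 = 10.92 mg/L.
e^(−k_1 t) = e^(−0.274×2.300) = 0.5325; e^(−k_r t) = e^(−1.34×2.300) = 0.04587.
D = 10.92 × (0.5325 − 0.04587) + 3.15 × 0.04587 = 5.316 + 0.1445 = 5.460 mg/L.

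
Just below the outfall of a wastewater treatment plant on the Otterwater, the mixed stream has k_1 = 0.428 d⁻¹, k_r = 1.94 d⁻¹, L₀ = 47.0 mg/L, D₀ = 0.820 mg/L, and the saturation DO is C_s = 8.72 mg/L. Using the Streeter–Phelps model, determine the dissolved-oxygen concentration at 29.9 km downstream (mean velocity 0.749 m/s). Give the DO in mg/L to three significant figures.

DO ≈ 2.90 mg/L

Travel time t = x/v = 29.9 km / (0.749 m/s) = 29900 m / 0.749 m/s = 39920 s = 0.4620 d.
k_1 L₀/(k_r−k_1) = 0.428×47.0/(1.94−0.428) = 20.12/1.512 = 13.30 mg/L.
e^(−k_1 t) = e^(−0.428×0.4620) = 0.8206; e^(−k_r t) = e^(−1.94×0.4620) = 0.4081.
D = 13.30 × (0.8206 − 0.4081) + 0.820 × 0.4081 = 5.488 + 0.3346 = 5.823 mg/L.
DO = C_s − D = 8.72 − 5.823 = 2.897 mg/L.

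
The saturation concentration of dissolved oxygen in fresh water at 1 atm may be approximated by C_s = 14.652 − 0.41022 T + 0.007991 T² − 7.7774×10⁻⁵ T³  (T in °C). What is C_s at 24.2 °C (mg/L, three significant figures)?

C_s ≈ 8.30 mg/L

C_s = 14.652 − 0.41022×24.2 + 0.007991×24.2² − 7.7774×10⁻⁵×24.2³ = 8.302 mg/L.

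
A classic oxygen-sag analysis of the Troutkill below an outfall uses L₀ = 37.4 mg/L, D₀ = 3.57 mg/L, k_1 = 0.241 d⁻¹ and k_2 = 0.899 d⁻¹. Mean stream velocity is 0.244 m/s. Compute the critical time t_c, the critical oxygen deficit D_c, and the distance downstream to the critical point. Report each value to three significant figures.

t_c ≈ 1.54 d; D_c ≈ 6.91 mg/L; x_c ≈ 32.5 km

With k_2/k_1 = 3.730 and 1 − D₀(k_2−k_1)/(k_1 L₀) = 0.7394,
t_c = ln(3.730 × 0.7394) / (0.899 − 0.241) = ln(2.758) / 0.6580 = 1.015/0.6580 = 1.542 d.
D_c = (k_1/k_2) L₀ e^(−k_1 t_c) = (0.241/0.899) × 37.4 × e^(−0.241×1.542) = 0.2681 × 37.4 × 0.6896 = 6.914 mg/L.
x_c = v t_c = 0.244 m/s × 1.542 d × 86400 s/d = 32500 m ≈ 32.5 km.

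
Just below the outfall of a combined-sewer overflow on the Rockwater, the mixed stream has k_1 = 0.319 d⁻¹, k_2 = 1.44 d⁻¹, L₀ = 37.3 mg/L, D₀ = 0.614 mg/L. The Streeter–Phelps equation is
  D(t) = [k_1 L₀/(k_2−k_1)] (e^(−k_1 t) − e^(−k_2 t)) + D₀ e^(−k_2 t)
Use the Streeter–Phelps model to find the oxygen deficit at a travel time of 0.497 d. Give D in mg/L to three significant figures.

k_1 L₀/(k_2−k_1) = 0.319×37.3/(1.44−0.319) = 11.90/1.121 = 10.61 mg/L.
e^(−k_1 t) = e^(−0.319×0.4970) = 0.8534; e^(−k_2 t) = e^(−1.44×0.4970) = 0.4889.
D = 10.61 × (0.8534 − 0.4889) + 0.614 × 0.4889 = 3.869 + 0.3002 = 4.169 mg/L.

D ≈ 4.17 mg/L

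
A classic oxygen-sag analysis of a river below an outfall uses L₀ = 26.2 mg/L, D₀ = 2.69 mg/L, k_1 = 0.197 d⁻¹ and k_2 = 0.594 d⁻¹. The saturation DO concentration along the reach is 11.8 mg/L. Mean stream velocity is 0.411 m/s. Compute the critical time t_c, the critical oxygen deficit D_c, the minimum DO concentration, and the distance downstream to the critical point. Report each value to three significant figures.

t_c ≈ 2.20 d; D_c ≈ 5.64 mg/L; min DO ≈ 6.16 mg/L; x_c ≈ 78.0 km

With k_2/k_1 = 3.015 and 1 − D₀(k_2−k_1)/(k_1 L₀) = 0.7931,
t_c = ln(3.015 × 0.7931) / (0.594 − 0.197) = ln(2.391) / 0.3970 = 0.8719/0.3970 = 2.196 d.
L(t_c) = L₀ e^(−k_1 t_c) = 26.2 × 0.6488 = 17.00 mg/L, and at the critical point k_2 D_c = k_1 L, so D_c = (0.197/0.594) × 17.00 = 5.638 mg/L.
Minimum DO = C_s − D_c = 11.8 − 5.638 = 6.162 mg/L.
x_c = v t_c = 0.411 m/s × 2.196 d × 86400 s/d = 77990 m ≈ 78.0 km.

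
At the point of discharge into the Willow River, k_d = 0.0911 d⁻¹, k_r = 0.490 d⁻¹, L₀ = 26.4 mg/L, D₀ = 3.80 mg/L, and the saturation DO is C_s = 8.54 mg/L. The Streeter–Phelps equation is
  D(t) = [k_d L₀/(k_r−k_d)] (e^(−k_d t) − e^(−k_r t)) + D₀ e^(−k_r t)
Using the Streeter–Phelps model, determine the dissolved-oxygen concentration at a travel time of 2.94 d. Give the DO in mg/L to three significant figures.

k_d L₀/(k_r−k_d) = 0.0911×26.4/(0.490−0.0911) = 2.405/0.3989 = 6.029 mg/L.
e^(−k_d t) = e^(−0.0911×2.940) = 0.7650; e^(−k_r t) = e^(−0.490×2.940) = 0.2368.
D = 6.029 × (0.7650 − 0.2368) + 3.80 × 0.2368 = 3.185 + 0.8998 = 4.085 mg/L.
DO = C_s − D = 8.54 − 4.085 = 4.455 mg/L.

DO ≈ 4.46 mg/L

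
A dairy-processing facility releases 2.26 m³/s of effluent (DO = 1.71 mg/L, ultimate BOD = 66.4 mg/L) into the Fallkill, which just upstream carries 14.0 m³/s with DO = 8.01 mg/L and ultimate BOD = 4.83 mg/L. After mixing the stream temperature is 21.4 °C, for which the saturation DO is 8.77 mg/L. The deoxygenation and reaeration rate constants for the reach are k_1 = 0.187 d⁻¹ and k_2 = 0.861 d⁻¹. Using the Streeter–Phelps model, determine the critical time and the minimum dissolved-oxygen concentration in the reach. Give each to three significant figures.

t_c ≈ 1.40 d; minimum DO ≈ 6.53 mg/L

Mixed DO = (14.0×8.01 + 2.26×1.71)/(14.0+2.26) = 116.0/16.26 = 7.134 mg/L.
Mixed L₀ = (14.0×4.83 + 2.26×66.4)/(16.26) = 217.7/16.26 = 13.39 mg/L.
Initial deficit D₀ = C_s − DO₀ = 8.77 − 7.134 = 1.636 mg/L.
t_c = (1/0.6740) ln[(0.861/0.187)(1 − 1.636×0.6740/(0.187×13.39))] = 1.484 × ln(2.577) = 1.404 d.
D_c = (0.187/0.861) × 13.39 × e^(−0.187×1.404) = 0.2172 × 13.39 × 0.7690 = 2.236 mg/L.
Minimum DO = 8.77 − 2.236 = 6.534 mg/L.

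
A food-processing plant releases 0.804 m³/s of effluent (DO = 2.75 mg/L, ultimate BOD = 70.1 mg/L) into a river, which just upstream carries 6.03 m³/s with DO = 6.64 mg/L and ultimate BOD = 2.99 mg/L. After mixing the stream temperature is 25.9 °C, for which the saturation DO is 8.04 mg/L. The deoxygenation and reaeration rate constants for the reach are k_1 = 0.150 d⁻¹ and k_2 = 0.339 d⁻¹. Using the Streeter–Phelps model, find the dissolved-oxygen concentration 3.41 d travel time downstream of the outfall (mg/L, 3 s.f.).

DO ≈ 4.99 mg/L

Mixed DO = (6.03×6.64 + 0.804×2.75)/(6.03+0.804) = 42.25/6.834 = 6.182 mg/L.
Mixed L₀ = (6.03×2.99 + 0.804×70.1)/(6.834) = 74.39/6.834 = 10.89 mg/L.
Initial deficit D₀ = C_s − DO₀ = 8.04 − 6.182 = 1.858 mg/L.
D(3.41) = [0.150×10.89/(0.339−0.150)](e^(−0.150×3.41) − e^(−0.339×3.41)) + 1.858 e^(−0.339×3.41)
= 8.639 × (0.5996 − 0.3147) + 1.858 × 0.3147 = 3.046 mg/L.
DO = 8.04 − 3.046 = 4.994 mg/L.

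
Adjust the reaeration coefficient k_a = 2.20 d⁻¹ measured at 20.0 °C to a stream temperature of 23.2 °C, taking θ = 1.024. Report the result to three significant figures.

k_a(T₂) = k_a(T₁) · θ^(T₂−T₁) = 2.20 × 1.024^(23.2−20.0)
= 2.20 × 1.024^3.20 = 2.20 × 1.079 = 2.373 d⁻¹.

k_a ≈ 2.37 d⁻¹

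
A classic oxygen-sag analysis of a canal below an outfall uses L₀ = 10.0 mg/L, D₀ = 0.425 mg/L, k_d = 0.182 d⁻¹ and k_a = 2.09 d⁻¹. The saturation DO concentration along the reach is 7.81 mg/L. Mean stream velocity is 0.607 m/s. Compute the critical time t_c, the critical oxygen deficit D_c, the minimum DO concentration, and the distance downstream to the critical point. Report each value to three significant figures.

t_c ≈ 0.970 d; D_c ≈ 0.730 mg/L; min DO ≈ 7.08 mg/L; x_c ≈ 50.9 km

At the critical point dD/dt = 0, so k_d L₀ e^(−k_d t) = k_a D. Substituting D(t) from the Streeter–Phelps equation and solving for t gives
t_c = ln[(k_a/k_d)(1 − D₀(k_a−k_d)/(k_d L₀))] / (k_a−k_d).
Here k_a−k_d = 1.908 d⁻¹ and 1 − D₀(k_a−k_d)/(k_d L₀) = 1 − 0.425×1.908/(0.182×10.0) = 0.5545, so
t_c = ln(11.48 × 0.5545) / 1.908 = 1.851 / 1.908 = 0.9702 d.
D_c = (k_d/k_a) L₀ e^(−k_d t_c) = (0.182/2.09) × 10.0 × e^(−0.182×0.9702) = 0.08708 × 10.0 × 0.8381 = 0.7299 mg/L.
Minimum DO = C_s − D_c = 7.81 − 0.7299 = 7.080 mg/L.
x_c = v t_c = 0.607 m/s × 0.9702 d × 86400 s/d = 50880 m ≈ 50.9 km.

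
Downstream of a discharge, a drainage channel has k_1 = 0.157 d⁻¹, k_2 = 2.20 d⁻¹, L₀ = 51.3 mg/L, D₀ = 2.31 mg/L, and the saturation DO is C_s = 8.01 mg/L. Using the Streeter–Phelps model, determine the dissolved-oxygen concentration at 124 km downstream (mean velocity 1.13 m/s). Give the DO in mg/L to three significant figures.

DO ≈ 4.88 mg/L

Travel time t = x/v = 124 km / (1.13 m/s) = 124000 m / 1.13 m/s = 109700 s = 1.270 d.
k_1 L₀/(k_2−k_1) = 0.157×51.3/(2.20−0.157) = 8.054/2.043 = 3.942 mg/L.
e^(−k_1 t) = e^(−0.157×1.270) = 0.8192; e^(−k_2 t) = e^(−2.20×1.270) = 0.06117.
D = 3.942 × (0.8192 − 0.06117) + 2.31 × 0.06117 = 2.988 + 0.1413 = 3.130 mg/L.
DO = C_s − D = 8.01 − 3.130 = 4.880 mg/L.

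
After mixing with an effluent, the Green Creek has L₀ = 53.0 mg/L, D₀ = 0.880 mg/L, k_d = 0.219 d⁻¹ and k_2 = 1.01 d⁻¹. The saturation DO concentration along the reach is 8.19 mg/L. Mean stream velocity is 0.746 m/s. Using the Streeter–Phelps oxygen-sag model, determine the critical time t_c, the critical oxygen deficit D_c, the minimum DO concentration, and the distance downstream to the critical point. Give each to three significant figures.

t_c ≈ 1.85 d; D_c ≈ 7.66 mg/L; min DO ≈ 0.533 mg/L; x_c ≈ 120 km

t_c = [1/(k_2−k_d)] ln[(k_2/k_d)(1 − D₀(k_2−k_d)/(k_d L₀))]
= [1/(1.01−0.219)] ln[(1.01/0.219)(1 − 0.880×0.7910/(0.219×53.0))]
= (1/0.7910) ln[4.612 × 0.9400] = 1.264 × ln(4.335) = 1.264 × 1.467 = 1.854 d.
L(t_c) = L₀ e^(−k_d t_c) = 53.0 × 0.6662 = 35.31 mg/L, and at the critical point k_2 D_c = k_d L, so D_c = (0.219/1.01) × 35.31 = 7.657 mg/L.
Minimum DO = C_s − D_c = 8.19 − 7.657 = 0.5335 mg/L.
x_c = v t_c = 0.746 m/s × 1.854 d × 86400 s/d = 119500 m ≈ 120 km.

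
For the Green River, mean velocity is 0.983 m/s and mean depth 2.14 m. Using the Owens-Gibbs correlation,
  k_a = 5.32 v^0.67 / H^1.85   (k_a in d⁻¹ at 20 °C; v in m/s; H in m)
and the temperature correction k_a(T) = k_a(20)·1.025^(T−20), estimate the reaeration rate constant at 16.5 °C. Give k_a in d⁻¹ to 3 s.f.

k_a ≈ 1.18 d⁻¹

k_a(20) = 5.32 × 0.983^0.67 / 2.14^1.85 = 5.32 × 0.9886 / 4.086 = 1.287 d⁻¹.
k_a(16.5) = 1.287 × 1.025^(16.5−20) = 1.287 × 0.9172 = 1.181 d⁻¹.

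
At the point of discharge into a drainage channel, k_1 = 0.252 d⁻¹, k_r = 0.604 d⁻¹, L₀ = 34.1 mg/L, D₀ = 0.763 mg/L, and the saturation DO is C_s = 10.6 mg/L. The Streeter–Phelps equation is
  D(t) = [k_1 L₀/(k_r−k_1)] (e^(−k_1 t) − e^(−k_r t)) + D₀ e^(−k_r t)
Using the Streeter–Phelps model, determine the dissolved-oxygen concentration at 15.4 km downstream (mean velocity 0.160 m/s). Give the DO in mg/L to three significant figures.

DO ≈ 4.23 mg/L

Travel time t = x/v = 15.4 km / (0.160 m/s) = 15400 m / 0.160 m/s = 96250 s = 1.114 d.
k_1 L₀/(k_r−k_1) = 0.252×34.1/(0.604−0.252) = 8.593/0.3520 = 24.41 mg/L.
e^(−k_1 t) = e^(−0.252×1.114) = 0.7552; e^(−k_r t) = e^(−0.604×1.114) = 0.5102.
D = 24.41 × (0.7552 − 0.5102) + 0.763 × 0.5102 = 5.981 + 0.3893 = 6.370 mg/L.
DO = C_s − D = 10.6 − 6.370 = 4.230 mg/L.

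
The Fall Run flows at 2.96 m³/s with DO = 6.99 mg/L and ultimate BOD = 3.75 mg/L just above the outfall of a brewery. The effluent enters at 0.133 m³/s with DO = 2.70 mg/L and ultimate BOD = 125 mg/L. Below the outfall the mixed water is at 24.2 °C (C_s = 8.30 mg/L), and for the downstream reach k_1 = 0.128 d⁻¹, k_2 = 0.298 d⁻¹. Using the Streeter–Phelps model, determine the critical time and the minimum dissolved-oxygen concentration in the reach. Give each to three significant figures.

Mixed DO = (2.96×6.99 + 0.133×2.70)/(2.96+0.133) = 21.05/3.093 = 6.806 mg/L.
Mixed L₀ = (2.96×3.75 + 0.133×125)/(3.093) = 27.73/3.093 = 8.964 mg/L.
Initial deficit D₀ = C_s − DO₀ = 8.30 − 6.806 = 1.494 mg/L.
t_c = (1/0.1700) ln[(0.298/0.128)(1 − 1.494×0.1700/(0.128×8.964))] = 5.882 × ln(1.813) = 3.499 d.
D_c = (0.128/0.298) × 8.964 × e^(−0.128×3.499) = 0.4295 × 8.964 × 0.6390 = 2.460 mg/L.
Minimum DO = 8.30 − 2.460 = 5.840 mg/L.

t_c ≈ 3.50 d; minimum DO ≈ 5.84 mg/L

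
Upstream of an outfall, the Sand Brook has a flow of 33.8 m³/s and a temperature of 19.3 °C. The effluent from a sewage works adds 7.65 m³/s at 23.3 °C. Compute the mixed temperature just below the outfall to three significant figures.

20.0 °C

Flow-weighted mixing: C = (Q_r C_r + Q_w C_w)/(Q_r + Q_w)
= (33.8×19.3 + 7.65×23.3)/(33.8 + 7.65) = 830.6/41.45 = 20.04 °C.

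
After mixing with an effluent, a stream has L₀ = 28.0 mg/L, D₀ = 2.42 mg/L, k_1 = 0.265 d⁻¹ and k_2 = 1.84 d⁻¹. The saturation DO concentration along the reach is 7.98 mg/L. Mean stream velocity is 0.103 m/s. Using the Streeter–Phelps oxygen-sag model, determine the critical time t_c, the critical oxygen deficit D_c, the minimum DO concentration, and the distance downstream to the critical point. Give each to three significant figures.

With k_2/k_1 = 6.943 and 1 − D₀(k_2−k_1)/(k_1 L₀) = 0.4863,
t_c = ln(6.943 × 0.4863) / (1.84 − 0.265) = ln(3.377) / 1.575 = 1.217/1.575 = 0.7726 d.
D_c = (k_1/k_2) L₀ e^(−k_1 t_c) = (0.265/1.84) × 28.0 × e^(−0.265×0.7726) = 0.1440 × 28.0 × 0.8149 = 3.286 mg/L.
Minimum DO = C_s − D_c = 7.98 − 3.286 = 4.694 mg/L.
x_c = v t_c = 0.103 m/s × 0.7726 d × 86400 s/d = 6876 m ≈ 6.88 km.

t_c ≈ 0.773 d; D_c ≈ 3.29 mg/L; min DO ≈ 4.69 mg/L; x_c ≈ 6.88 km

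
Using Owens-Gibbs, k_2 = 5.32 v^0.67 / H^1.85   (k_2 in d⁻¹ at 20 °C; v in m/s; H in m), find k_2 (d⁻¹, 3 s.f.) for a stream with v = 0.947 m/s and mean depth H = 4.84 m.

k_2 = 5.32 × 0.947^0.67 / 4.84^1.85 = 5.32 × 0.9642 / 18.49 = 0.2774 d⁻¹.

k_2 ≈ 0.277 d⁻¹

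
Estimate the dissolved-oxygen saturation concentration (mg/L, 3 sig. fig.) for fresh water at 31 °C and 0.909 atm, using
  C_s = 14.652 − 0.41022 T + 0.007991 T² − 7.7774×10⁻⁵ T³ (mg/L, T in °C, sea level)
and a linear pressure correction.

At sea level: C_s = 14.652 − 0.41022×31 + 0.007991×31² − 7.7774×10⁻⁵×31³ = 7.298 mg/L.
Pressure correction: C_s' = 7.298 × 0.909 = 6.633 mg/L.

C_s ≈ 6.63 mg/L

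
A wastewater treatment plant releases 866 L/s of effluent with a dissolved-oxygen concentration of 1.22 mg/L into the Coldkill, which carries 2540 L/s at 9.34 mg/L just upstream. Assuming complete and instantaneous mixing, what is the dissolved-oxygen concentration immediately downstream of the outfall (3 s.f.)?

Flow-weighted mixing: C = (Q_r C_r + Q_w C_w)/(Q_r + Q_w)
= (2540×9.34 + 866×1.22)/(2540 + 866) = 24780/3406 = 7.275 mg/L.

7.28 mg/L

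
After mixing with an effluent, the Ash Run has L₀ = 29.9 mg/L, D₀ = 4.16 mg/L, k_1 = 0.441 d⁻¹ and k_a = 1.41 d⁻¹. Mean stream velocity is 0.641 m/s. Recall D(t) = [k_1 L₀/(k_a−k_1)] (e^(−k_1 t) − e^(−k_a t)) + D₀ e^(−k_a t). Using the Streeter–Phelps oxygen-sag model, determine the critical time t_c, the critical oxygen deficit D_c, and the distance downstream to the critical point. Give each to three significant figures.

At the critical point dD/dt = 0, so k_1 L₀ e^(−k_1 t) = k_a D. Substituting D(t) from the Streeter–Phelps equation and solving for t gives
t_c = ln[(k_a/k_1)(1 − D₀(k_a−k_1)/(k_1 L₀))] / (k_a−k_1).
Here k_a−k_1 = 0.9690 d⁻¹ and 1 − D₀(k_a−k_1)/(k_1 L₀) = 1 − 4.16×0.9690/(0.441×29.9) = 0.6943, so
t_c = ln(3.197 × 0.6943) / 0.9690 = 0.7974 / 0.9690 = 0.8229 d.
L(t_c) = L₀ e^(−k_1 t_c) = 29.9 × 0.6956 = 20.80 mg/L, and at the critical point k_a D_c = k_1 L, so D_c = (0.441/1.41) × 20.80 = 6.505 mg/L.
x_c = v t_c = 0.641 m/s × 0.8229 d × 86400 s/d = 45580 m ≈ 45.6 km.

t_c ≈ 0.823 d; D_c ≈ 6.51 mg/L; x_c ≈ 45.6 km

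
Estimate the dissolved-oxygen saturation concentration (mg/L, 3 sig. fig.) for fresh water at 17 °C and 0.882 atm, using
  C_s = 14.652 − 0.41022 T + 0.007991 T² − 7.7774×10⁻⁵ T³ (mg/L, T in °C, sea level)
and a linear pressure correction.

At sea level: C_s = 14.652 − 0.41022×17 + 0.007991×17² − 7.7774×10⁻⁵×17³ = 9.606 mg/L.
Pressure correction: C_s' = 9.606 × 0.882 = 8.472 mg/L.

C_s ≈ 8.47 mg/L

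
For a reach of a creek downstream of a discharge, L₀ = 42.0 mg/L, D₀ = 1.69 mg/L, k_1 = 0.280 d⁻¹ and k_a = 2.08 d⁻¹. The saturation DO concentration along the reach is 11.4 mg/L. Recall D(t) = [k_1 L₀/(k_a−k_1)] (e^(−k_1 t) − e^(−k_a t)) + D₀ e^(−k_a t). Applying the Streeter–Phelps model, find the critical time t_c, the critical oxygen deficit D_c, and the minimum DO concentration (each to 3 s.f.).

t_c ≈ 0.948 d; D_c ≈ 4.34 mg/L; min DO ≈ 7.06 mg/L

With k_a/k_1 = 7.429 and 1 − D₀(k_a−k_1)/(k_1 L₀) = 0.7413,
t_c = ln(7.429 × 0.7413) / (2.08 − 0.280) = ln(5.507) / 1.800 = 1.706/1.800 = 0.9478 d.
D_c = (k_1/k_a) L₀ e^(−k_1 t_c) = (0.280/2.08) × 42.0 × e^(−0.280×0.9478) = 0.1346 × 42.0 × 0.7669 = 4.336 mg/L.
Minimum DO = C_s − D_c = 11.4 − 4.336 = 7.064 mg/L.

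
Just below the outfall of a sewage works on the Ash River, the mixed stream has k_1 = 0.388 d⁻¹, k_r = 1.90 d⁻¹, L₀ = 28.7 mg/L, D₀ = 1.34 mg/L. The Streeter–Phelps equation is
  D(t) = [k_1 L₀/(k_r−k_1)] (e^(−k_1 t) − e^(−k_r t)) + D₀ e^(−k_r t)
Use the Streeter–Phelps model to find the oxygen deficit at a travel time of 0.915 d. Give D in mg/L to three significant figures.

k_1 L₀/(k_r−k_1) = 0.388×28.7/(1.90−0.388) = 11.14/1.512 = 7.365 mg/L.
e^(−k_1 t) = e^(−0.388×0.9150) = 0.7012; e^(−k_r t) = e^(−1.90×0.9150) = 0.1758.
D = 7.365 × (0.7012 − 0.1758) + 1.34 × 0.1758 = 3.869 + 0.2356 = 4.105 mg/L.

D ≈ 4.10 mg/L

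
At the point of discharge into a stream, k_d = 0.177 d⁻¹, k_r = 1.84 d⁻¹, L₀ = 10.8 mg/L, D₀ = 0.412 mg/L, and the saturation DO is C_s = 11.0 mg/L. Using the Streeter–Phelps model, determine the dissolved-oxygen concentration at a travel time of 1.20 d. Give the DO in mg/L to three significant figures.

DO ≈ 10.2 mg/L

k_d L₀/(k_r−k_d) = 0.177×10.8/(1.84−0.177) = 1.912/1.663 = 1.149 mg/L.
e^(−k_d t) = e^(−0.177×1.200) = 0.8086; e^(−k_r t) = e^(−1.84×1.200) = 0.1099.
D = 1.149 × (0.8086 − 0.1099) + 0.412 × 0.1099 = 0.8032 + 0.04529 = 0.8485 mg/L.
DO = C_s − D = 11.0 − 0.8485 = 10.15 mg/L.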